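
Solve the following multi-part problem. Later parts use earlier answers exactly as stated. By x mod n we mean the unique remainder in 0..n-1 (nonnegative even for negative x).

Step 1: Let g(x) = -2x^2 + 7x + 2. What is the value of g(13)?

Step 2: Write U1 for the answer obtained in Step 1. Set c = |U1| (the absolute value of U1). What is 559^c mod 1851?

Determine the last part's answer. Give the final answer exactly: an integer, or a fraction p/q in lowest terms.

Step 1: -2*(13)^2 + 7*(13)^1 + 2 = (-338) + (91) + (2) = -245; answer -245
Step 2: U1 = -245; c = 245; squarings mod 1851: 559^1=559, 559^2=1513, 559^4=1333, 559^8=1780, 559^16=1339, 559^32=1153, 559^64=391, 559^128=1099; 559^245 = 559^1 * 559^4 * 559^16 * 559^32 * 559^64 * 559^128 = 1747 (mod 1851); answer 1747

1747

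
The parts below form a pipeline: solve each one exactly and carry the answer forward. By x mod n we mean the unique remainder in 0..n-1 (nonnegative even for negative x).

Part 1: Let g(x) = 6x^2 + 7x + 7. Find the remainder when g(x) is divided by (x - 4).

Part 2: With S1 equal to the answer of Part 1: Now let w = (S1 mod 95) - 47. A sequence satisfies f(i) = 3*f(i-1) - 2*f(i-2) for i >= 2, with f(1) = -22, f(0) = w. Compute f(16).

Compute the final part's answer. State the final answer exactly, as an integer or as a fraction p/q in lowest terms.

Part 1: remainder = value at the root: 6*(4)^2 + 7*(4)^1 + 7 = (96) + (28) + (7) = 131; answer 131
Part 2: S1 = 131; w = -11; f(2) = 3*(-22) - 2*(-11) = -44; iterating: f(2)=-44, f(3)=-88, f(4)=-176, f(5)=-352, f(6)=-704, f(7)=-1408, f(8)=-2816, f(9)=-5632, f(10)=-11264, f(11)=-22528, f(12)=-45056, f(13)=-90112, f(14)=-180224, f(15)=-360448, f(16)=-720896; answer -720896

-720896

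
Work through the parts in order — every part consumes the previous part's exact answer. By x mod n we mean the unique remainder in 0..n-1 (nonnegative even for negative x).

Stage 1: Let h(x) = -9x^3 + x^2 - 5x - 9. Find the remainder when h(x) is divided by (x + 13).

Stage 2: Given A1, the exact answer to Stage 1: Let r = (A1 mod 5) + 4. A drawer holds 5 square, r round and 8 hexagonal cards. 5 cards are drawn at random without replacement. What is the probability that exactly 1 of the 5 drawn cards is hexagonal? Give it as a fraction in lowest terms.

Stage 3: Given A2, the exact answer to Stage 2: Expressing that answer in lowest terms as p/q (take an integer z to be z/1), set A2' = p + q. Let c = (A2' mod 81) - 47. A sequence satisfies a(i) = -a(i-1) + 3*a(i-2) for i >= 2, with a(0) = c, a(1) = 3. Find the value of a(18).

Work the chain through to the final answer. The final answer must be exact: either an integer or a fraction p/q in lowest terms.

-57866118

Stage 1: remainder = value at the root: -9*(-13)^3 + 1*(-13)^2 - 5*(-13)^1 - 9 = (19773) + (169) + (65) + (-9) = 19998; answer 19998
Stage 2: A1 = 19998; r = 7; total draws C(20,5) = 15504; favorable C(8,1)*C(12,4) = 3960; P = 165/646; answer 165/646
Stage 3: A2 = 165/646; threaded value p + q = 811; c = -46; a(2) = -1*(3) + 3*(-46) = -141; iterating: a(2)=-141, a(3)=150, a(4)=-573, a(5)=1023, a(6)=-2742, a(7)=5811, a(8)=-14037, a(9)=31470, a(10)=-73581, a(11)=167991, a(12)=-388734, a(13)=892707, a(14)=-2058909, a(15)=4737030, a(16)=-10913757, a(17)=25124847, a(18)=-57866118; answer -57866118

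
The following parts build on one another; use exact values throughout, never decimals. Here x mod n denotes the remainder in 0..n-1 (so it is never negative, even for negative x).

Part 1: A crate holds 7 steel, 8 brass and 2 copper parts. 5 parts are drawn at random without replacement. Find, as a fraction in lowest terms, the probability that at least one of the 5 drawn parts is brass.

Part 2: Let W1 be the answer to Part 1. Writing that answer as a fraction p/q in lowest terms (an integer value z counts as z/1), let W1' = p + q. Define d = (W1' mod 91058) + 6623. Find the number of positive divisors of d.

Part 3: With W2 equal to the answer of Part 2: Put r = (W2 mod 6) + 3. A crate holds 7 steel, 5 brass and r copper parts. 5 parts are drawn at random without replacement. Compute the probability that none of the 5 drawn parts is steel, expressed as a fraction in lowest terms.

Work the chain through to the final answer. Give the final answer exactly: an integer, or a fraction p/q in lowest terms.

9/221

Part 1: total draws C(17,5) = 6188; complement C(9,5) = 126; favorable 6188 - 126 = 6062; P = 433/442; answer 433/442
Part 2: W1 = 433/442; threaded value p + q = 875; d = 7498; 7498 = 2 * 23 * 163; number of divisors = (1+1) * (1+1) * (1+1) = 8; answer 8
Part 3: W2 = 8; r = 5; total draws C(17,5) = 6188; favorable C(10,5) = 252; P = 9/221; answer 9/221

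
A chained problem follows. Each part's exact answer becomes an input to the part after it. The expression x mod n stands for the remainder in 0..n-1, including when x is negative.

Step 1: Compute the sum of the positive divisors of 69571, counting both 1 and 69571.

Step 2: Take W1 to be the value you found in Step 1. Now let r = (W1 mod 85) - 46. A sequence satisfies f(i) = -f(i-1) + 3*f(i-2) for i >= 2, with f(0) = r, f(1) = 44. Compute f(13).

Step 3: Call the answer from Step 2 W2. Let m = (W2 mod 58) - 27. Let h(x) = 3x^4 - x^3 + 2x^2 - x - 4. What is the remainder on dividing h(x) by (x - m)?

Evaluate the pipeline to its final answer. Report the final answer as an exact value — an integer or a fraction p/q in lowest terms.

83807

Step 1: 69571 = 29 * 2399; sigma = (1 + 29) * (1 + 2399) = 30 * 2400 = 72000; answer 72000
Step 2: W1 = 72000; r = -41; f(2) = -1*(44) + 3*(-41) = -167; iterating: f(2)=-167, f(3)=299, f(4)=-800, f(5)=1697, f(6)=-4097, f(7)=9188, f(8)=-21479, f(9)=49043, f(10)=-113480, f(11)=260609, f(12)=-601049, f(13)=1382876; answer 1382876
Step 3: W2 = 1382876; m = 13; remainder = value at the root: 3*(13)^4 - 1*(13)^3 + 2*(13)^2 - 1*(13)^1 - 4 = (85683) + (-2197) + (338) + (-13) + (-4) = 83807; answer 83807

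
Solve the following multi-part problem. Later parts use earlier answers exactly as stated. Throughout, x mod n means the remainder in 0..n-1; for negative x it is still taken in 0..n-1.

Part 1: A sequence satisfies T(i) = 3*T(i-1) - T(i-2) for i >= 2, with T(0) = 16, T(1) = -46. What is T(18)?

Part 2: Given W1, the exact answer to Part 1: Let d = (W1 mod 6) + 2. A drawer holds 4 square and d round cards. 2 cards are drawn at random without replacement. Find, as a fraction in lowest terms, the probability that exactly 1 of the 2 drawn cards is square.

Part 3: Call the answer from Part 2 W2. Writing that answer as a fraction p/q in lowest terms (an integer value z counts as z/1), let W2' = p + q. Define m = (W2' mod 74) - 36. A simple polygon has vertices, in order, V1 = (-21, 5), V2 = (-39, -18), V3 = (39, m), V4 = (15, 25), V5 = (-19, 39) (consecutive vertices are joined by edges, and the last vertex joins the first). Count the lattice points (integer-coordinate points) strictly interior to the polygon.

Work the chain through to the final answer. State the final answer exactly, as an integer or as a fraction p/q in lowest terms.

Part 1: T(2) = 3*(-46) - 1*(16) = -154; iterating: T(2)=-154, T(3)=-416, T(4)=-1094, T(5)=-2866, T(6)=-7504, T(7)=-19646, T(8)=-51434, T(9)=-134656, T(10)=-352534, T(11)=-922946, T(12)=-2416304, T(13)=-6325966, T(14)=-16561594, T(15)=-43358816, T(16)=-113514854, T(17)=-297185746, T(18)=-778042384; answer -778042384
Part 2: W1 = -778042384; d = 4; total draws C(8,2) = 28; favorable C(4,1)*C(4,1) = 16; P = 4/7; answer 4/7
Part 3: W2 = 4/7; threaded value p + q = 11; m = -25; cross terms: (-21*-18 - -39*5)=573, (-39*-25 - 39*-18)=1677, (39*25 - 15*-25)=1350, (15*39 - -19*25)=1060, (-19*5 - -21*39)=724; twice the area = |5384| = 5384; area = 2692; boundary points = 1 + 1 + 2 + 2 + 2 = 8; strictly interior points = area - boundary/2 + 1 = 2689; answer 2689

2689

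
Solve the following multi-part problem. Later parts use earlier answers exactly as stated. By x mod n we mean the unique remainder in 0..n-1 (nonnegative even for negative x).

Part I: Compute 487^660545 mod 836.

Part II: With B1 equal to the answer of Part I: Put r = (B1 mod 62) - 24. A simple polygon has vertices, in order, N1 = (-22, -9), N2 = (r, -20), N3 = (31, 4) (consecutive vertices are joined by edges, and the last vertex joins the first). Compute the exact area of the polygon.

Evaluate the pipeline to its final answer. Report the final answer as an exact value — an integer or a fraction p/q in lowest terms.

Part I: squarings mod 836: 487^1=487, 487^2=581, 487^4=653, 487^8=49, 487^16=729, 487^32=581, 487^64=653, 487^128=49, 487^256=729, 487^512=581, 487^1024=653, 487^2048=49, 487^4096=729, 487^8192=581, 487^16384=653, 487^32768=49, 487^65536=729, 487^131072=581, 487^262144=653, 487^524288=49; 487^660545 = 487^1 * 487^64 * 487^1024 * 487^4096 * 487^131072 * 487^524288 = 331 (mod 836); answer 331
Part II: B1 = 331; r = -3; cross terms: (-22*-20 - -3*-9)=413, (-3*4 - 31*-20)=608, (31*-9 - -22*4)=-191; twice the area = |830| = 830; area = 415; answer 415

415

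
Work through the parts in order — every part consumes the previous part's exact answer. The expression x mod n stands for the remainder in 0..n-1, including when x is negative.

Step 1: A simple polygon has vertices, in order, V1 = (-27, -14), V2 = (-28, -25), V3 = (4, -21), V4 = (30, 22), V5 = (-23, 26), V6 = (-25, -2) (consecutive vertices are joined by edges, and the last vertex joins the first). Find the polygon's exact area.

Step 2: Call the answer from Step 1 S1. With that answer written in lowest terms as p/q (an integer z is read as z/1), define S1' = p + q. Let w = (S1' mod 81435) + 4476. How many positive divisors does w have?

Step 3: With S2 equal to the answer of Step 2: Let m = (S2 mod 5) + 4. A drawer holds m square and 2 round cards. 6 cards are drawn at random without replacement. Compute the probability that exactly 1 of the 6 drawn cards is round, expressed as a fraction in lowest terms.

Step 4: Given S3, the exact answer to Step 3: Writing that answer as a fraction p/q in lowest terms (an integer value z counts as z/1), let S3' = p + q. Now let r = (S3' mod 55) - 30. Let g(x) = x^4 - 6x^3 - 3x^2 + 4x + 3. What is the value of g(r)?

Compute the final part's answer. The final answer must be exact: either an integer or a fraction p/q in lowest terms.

647247

Step 1: cross terms: (-27*-25 - -28*-14)=283, (-28*-21 - 4*-25)=688, (4*22 - 30*-21)=718, (30*26 - -23*22)=1286, (-23*-2 - -25*26)=696, (-25*-14 - -27*-2)=296; twice the area = |3967| = 3967; area = 3967/2; answer 3967/2
Step 2: S1 = 3967/2; threaded value p + q = 3969; w = 8445; 8445 = 3 * 5 * 563; number of divisors = (1+1) * (1+1) * (1+1) = 8; answer 8
Step 3: S2 = 8; m = 7; total draws C(9,6) = 84; favorable C(2,1)*C(7,5) = 42; P = 1/2; answer 1/2
Step 4: S3 = 1/2; threaded value p + q = 3; r = -27; 1*(-27)^4 - 6*(-27)^3 - 3*(-27)^2 + 4*(-27)^1 + 3 = (531441) + (118098) + (-2187) + (-108) + (3) = 647247; answer 647247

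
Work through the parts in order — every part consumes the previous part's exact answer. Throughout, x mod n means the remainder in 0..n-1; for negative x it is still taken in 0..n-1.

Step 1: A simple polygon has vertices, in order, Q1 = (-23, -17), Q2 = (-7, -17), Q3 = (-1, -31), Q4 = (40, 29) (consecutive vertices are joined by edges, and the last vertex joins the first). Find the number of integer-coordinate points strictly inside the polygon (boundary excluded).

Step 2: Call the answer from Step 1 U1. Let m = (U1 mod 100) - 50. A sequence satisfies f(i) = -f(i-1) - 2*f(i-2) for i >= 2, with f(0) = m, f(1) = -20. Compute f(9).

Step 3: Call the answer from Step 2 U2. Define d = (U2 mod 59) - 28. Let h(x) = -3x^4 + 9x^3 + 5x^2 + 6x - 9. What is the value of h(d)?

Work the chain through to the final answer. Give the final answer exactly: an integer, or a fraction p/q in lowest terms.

-232297

Step 1: cross terms: (-23*-17 - -7*-17)=272, (-7*-31 - -1*-17)=200, (-1*29 - 40*-31)=1211, (40*-17 - -23*29)=-13; twice the area = |1670| = 1670; area = 835; boundary points = 16 + 2 + 1 + 1 = 20; strictly interior points = area - boundary/2 + 1 = 826; answer 826
Step 2: U1 = 826; m = -24; f(2) = -1*(-20) - 2*(-24) = 68; iterating: f(2)=68, f(3)=-28, f(4)=-108, f(5)=164, f(6)=52, f(7)=-380, f(8)=276, f(9)=484; answer 484
Step 3: U2 = 484; d = -16; -3*(-16)^4 + 9*(-16)^3 + 5*(-16)^2 + 6*(-16)^1 - 9 = (-196608) + (-36864) + (1280) + (-96) + (-9) = -232297; answer -232297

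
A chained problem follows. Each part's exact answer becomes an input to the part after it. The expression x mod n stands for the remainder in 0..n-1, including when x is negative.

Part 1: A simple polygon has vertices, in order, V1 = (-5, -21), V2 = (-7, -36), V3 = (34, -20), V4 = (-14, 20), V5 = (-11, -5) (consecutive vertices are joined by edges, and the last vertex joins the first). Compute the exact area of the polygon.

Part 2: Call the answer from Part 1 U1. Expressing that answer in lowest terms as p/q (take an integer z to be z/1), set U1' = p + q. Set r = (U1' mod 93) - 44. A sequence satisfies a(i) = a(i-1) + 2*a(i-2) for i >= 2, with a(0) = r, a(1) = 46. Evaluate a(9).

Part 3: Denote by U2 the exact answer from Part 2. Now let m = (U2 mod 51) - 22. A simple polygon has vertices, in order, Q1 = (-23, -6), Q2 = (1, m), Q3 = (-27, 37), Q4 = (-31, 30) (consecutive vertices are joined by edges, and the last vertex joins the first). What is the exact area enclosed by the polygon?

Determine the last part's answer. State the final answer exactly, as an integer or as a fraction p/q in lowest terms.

642

Part 1: cross terms: (-5*-36 - -7*-21)=33, (-7*-20 - 34*-36)=1364, (34*20 - -14*-20)=400, (-14*-5 - -11*20)=290, (-11*-21 - -5*-5)=206; twice the area = |2293| = 2293; area = 2293/2; answer 2293/2
Part 2: U1 = 2293/2; threaded value p + q = 2295; r = 19; a(2) = 1*(46) + 2*(19) = 84; iterating: a(2)=84, a(3)=176, a(4)=344, a(5)=696, a(6)=1384, a(7)=2776, a(8)=5544, a(9)=11096; answer 11096
Part 3: U2 = 11096; m = 7; cross terms: (-23*7 - 1*-6)=-155, (1*37 - -27*7)=226, (-27*30 - -31*37)=337, (-31*-6 - -23*30)=876; twice the area = |1284| = 1284; area = 642; answer 642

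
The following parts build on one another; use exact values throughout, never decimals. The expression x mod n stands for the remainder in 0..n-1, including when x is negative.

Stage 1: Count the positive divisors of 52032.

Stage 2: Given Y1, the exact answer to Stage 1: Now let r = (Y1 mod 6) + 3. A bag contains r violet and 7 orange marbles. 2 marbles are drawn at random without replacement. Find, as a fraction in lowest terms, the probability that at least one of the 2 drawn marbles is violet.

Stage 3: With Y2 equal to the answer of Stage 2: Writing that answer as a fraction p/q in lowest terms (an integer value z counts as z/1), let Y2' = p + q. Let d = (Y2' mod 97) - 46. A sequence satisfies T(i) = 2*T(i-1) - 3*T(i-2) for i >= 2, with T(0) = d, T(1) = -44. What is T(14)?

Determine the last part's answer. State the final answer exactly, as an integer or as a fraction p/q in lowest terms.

-58231

Stage 1: 52032 = 2^6 * 3 * 271; number of divisors = (6+1) * (1+1) * (1+1) = 28; answer 28
Stage 2: Y1 = 28; r = 7; total draws C(14,2) = 91; complement C(7,2) = 21; favorable 91 - 21 = 70; P = 10/13; answer 10/13
Stage 3: Y2 = 10/13; threaded value p + q = 23; d = -23; T(2) = 2*(-44) - 3*(-23) = -19; iterating: T(2)=-19, T(3)=94, T(4)=245, T(5)=208, T(6)=-319, T(7)=-1262, T(8)=-1567, T(9)=652, T(10)=6005, T(11)=10054, T(12)=2093, T(13)=-25976, T(14)=-58231; answer -58231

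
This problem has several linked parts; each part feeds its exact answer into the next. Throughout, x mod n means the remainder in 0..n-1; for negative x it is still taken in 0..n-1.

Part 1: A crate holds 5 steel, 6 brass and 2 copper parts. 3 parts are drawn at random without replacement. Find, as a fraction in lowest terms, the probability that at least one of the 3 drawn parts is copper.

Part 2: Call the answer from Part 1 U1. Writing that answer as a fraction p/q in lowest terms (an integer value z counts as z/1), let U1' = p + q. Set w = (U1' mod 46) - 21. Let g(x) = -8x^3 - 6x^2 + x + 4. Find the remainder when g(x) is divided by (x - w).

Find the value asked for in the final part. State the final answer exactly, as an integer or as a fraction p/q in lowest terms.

Part 1: total draws C(13,3) = 286; complement C(11,3) = 165; favorable 286 - 165 = 121; P = 11/26; answer 11/26
Part 2: U1 = 11/26; threaded value p + q = 37; w = 16; remainder = value at the root: -8*(16)^3 - 6*(16)^2 + 1*(16)^1 + 4 = (-32768) + (-1536) + (16) + (4) = -34284; answer -34284

-34284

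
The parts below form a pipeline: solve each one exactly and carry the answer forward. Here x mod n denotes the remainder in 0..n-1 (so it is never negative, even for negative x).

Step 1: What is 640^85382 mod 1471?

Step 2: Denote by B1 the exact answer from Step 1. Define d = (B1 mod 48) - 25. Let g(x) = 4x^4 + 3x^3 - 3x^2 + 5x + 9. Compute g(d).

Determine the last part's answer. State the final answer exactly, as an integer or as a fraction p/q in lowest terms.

Step 1: squarings mod 1471: 640^1=640, 640^2=662, 640^4=1357, 640^8=1228, 640^16=209, 640^32=1022, 640^64=74, 640^128=1063, 640^256=241, 640^512=712, 640^1024=920, 640^2048=575, 640^4096=1121, 640^8192=407, 640^16384=897, 640^32768=1443, 640^65536=784; 640^85382 = 640^2 * 640^4 * 640^128 * 640^256 * 640^1024 * 640^2048 * 640^16384 * 640^65536 = 149 (mod 1471); answer 149
Step 2: B1 = 149; d = -20; 4*(-20)^4 + 3*(-20)^3 - 3*(-20)^2 + 5*(-20)^1 + 9 = (640000) + (-24000) + (-1200) + (-100) + (9) = 614709; answer 614709

614709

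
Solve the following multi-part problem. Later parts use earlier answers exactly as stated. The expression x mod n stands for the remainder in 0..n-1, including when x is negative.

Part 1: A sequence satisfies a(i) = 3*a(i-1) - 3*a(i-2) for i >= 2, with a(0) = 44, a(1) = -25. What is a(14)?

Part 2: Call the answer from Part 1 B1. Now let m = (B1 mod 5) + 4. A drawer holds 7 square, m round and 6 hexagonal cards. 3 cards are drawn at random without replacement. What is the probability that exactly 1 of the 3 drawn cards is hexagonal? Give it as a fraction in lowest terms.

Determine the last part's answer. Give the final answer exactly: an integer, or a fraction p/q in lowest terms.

156/323

Part 1: a(2) = 3*(-25) - 3*(44) = -207; iterating: a(2)=-207, a(3)=-546, a(4)=-1017, a(5)=-1413, a(6)=-1188, a(7)=675, a(8)=5589, a(9)=14742, a(10)=27459, a(11)=38151, a(12)=32076, a(13)=-18225, a(14)=-150903; answer -150903
Part 2: B1 = -150903; m = 6; total draws C(19,3) = 969; favorable C(6,1)*C(13,2) = 468; P = 156/323; answer 156/323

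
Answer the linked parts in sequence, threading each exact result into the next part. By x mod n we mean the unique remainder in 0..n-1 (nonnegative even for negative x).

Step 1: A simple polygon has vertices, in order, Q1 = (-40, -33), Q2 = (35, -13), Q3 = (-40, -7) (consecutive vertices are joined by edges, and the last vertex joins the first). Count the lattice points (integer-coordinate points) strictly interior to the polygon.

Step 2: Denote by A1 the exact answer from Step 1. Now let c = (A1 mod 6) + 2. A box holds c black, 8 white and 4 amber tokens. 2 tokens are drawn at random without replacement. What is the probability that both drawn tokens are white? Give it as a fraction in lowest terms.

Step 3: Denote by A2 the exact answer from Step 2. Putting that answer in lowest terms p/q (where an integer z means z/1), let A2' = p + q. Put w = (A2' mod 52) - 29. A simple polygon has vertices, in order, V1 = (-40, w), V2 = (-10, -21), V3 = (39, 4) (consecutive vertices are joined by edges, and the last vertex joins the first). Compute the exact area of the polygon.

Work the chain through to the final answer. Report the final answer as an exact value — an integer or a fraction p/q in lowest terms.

2465/2

Step 1: cross terms: (-40*-13 - 35*-33)=1675, (35*-7 - -40*-13)=-765, (-40*-33 - -40*-7)=1040; twice the area = |1950| = 1950; area = 975; boundary points = 5 + 3 + 26 = 34; strictly interior points = area - boundary/2 + 1 = 959; answer 959
Step 2: A1 = 959; c = 7; total draws C(19,2) = 171; favorable C(8,2) = 28; P = 28/171; answer 28/171
Step 3: A2 = 28/171; threaded value p + q = 199; w = 14; cross terms: (-40*-21 - -10*14)=980, (-10*4 - 39*-21)=779, (39*14 - -40*4)=706; twice the area = |2465| = 2465; area = 2465/2; answer 2465/2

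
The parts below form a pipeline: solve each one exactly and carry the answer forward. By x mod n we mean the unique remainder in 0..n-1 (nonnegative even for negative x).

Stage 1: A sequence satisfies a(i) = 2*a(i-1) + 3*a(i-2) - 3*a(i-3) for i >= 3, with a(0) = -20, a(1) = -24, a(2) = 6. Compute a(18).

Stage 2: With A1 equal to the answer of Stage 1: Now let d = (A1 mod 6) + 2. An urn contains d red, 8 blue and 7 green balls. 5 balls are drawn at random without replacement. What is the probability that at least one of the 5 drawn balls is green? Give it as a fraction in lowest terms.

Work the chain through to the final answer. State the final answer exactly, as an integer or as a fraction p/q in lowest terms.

212/221

Stage 1: a(3) = 2*(6) + 3*(-24) - 3*(-20) = 0; iterating: a(3)=0, a(4)=90, a(5)=162, a(6)=594, a(7)=1404, a(8)=4104, a(9)=10638, a(10)=29376, a(11)=78354, a(12)=212922, a(13)=572778, a(14)=1549260, a(15)=4178088, a(16)=11285622, a(17)=30457728, a(18)=82238058; answer 82238058
Stage 2: A1 = 82238058; d = 2; total draws C(17,5) = 6188; complement C(10,5) = 252; favorable 6188 - 252 = 5936; P = 212/221; answer 212/221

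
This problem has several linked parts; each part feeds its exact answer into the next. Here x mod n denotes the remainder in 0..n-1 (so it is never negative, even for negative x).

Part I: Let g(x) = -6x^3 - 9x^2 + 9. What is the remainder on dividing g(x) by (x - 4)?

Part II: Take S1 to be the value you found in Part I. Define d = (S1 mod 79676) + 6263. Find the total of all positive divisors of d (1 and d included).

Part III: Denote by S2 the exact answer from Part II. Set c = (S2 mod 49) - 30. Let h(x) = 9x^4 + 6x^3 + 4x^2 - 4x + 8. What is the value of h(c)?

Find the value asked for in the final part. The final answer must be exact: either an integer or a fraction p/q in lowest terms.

Part I: remainder = value at the root: -6*(4)^3 - 9*(4)^2 + 9 = (-384) + (-144) + (9) = -519; answer -519
Part II: S1 = -519; d = 85420; 85420 = 2^2 * 5 * 4271; sigma = (1 + 2 + 4) * (1 + 5) * (1 + 4271) = 7 * 6 * 4272 = 179424; answer 179424
Part III: S2 = 179424; c = 5; 9*(5)^4 + 6*(5)^3 + 4*(5)^2 - 4*(5)^1 + 8 = (5625) + (750) + (100) + (-20) + (8) = 6463; answer 6463

6463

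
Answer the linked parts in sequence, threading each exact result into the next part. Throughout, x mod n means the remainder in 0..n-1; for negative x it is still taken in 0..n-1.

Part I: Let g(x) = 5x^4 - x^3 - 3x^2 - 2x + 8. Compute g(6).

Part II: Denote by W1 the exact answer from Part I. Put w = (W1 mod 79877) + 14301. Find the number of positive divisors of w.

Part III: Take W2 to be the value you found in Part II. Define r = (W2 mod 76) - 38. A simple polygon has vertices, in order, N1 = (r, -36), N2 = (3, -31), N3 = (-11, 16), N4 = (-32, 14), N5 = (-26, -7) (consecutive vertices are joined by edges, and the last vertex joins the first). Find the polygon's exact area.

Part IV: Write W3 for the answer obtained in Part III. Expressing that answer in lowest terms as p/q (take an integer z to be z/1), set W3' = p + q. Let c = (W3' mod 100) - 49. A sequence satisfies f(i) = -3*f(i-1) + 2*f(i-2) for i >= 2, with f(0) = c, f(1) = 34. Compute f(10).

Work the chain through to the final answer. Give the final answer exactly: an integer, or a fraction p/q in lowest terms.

-4228682

Part I: 5*(6)^4 - 1*(6)^3 - 3*(6)^2 - 2*(6)^1 + 8 = (6480) + (-216) + (-108) + (-12) + (8) = 6152; answer 6152
Part II: W1 = 6152; w = 20453; 20453 = 113 * 181; number of divisors = (1+1) * (1+1) = 4; answer 4
Part III: W2 = 4; r = -34; cross terms: (-34*-31 - 3*-36)=1162, (3*16 - -11*-31)=-293, (-11*14 - -32*16)=358, (-32*-7 - -26*14)=588, (-26*-36 - -34*-7)=698; twice the area = |2513| = 2513; area = 2513/2; answer 2513/2
Part IV: W3 = 2513/2; threaded value p + q = 2515; c = -34; f(2) = -3*(34) + 2*(-34) = -170; iterating: f(2)=-170, f(3)=578, f(4)=-2074, f(5)=7378, f(6)=-26282, f(7)=93602, f(8)=-333370, f(9)=1187314, f(10)=-4228682; answer -4228682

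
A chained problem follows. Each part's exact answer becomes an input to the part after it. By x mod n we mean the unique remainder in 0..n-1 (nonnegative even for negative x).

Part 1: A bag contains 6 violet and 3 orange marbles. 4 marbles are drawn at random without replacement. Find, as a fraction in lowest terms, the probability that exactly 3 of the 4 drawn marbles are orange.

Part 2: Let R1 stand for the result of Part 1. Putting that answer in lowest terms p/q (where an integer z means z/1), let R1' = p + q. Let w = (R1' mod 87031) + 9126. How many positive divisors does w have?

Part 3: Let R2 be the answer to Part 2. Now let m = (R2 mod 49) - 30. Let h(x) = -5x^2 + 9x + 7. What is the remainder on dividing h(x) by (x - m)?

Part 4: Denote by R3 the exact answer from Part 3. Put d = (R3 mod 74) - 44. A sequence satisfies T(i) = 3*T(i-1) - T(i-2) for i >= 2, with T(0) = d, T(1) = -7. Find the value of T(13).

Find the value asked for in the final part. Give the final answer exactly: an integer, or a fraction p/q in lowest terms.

Part 1: total draws C(9,4) = 126; favorable C(3,3)*C(6,1) = 6; P = 1/21; answer 1/21
Part 2: R1 = 1/21; threaded value p + q = 22; w = 9148; 9148 = 2^2 * 2287; number of divisors = (2+1) * (1+1) = 6; answer 6
Part 3: R2 = 6; m = -24; remainder = value at the root: -5*(-24)^2 + 9*(-24)^1 + 7 = (-2880) + (-216) + (7) = -3089; answer -3089
Part 4: R3 = -3089; d = -25; T(2) = 3*(-7) - 1*(-25) = 4; iterating: T(2)=4, T(3)=19, T(4)=53, T(5)=140, T(6)=367, T(7)=961, T(8)=2516, T(9)=6587, T(10)=17245, T(11)=45148, T(12)=118199, T(13)=309449; answer 309449

309449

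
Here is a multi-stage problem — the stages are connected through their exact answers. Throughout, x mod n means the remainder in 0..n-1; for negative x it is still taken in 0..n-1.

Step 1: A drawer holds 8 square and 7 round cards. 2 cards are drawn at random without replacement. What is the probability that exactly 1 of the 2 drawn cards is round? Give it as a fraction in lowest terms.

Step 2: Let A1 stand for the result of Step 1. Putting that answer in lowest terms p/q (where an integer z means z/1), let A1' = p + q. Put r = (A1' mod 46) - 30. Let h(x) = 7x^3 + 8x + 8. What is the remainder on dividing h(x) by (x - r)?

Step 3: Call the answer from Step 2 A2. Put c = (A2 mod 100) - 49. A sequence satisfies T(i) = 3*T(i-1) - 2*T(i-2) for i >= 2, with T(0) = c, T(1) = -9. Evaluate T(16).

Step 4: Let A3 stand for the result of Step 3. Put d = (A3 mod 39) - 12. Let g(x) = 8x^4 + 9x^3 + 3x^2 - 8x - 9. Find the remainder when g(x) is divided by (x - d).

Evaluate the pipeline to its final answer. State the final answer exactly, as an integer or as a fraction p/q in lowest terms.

Step 1: total draws C(15,2) = 105; favorable C(7,1)*C(8,1) = 56; P = 8/15; answer 8/15
Step 2: A1 = 8/15; threaded value p + q = 23; r = -7; remainder = value at the root: 7*(-7)^3 + 8*(-7)^1 + 8 = (-2401) + (-56) + (8) = -2449; answer -2449
Step 3: A2 = -2449; c = 2; T(2) = 3*(-9) - 2*(2) = -31; iterating: T(2)=-31, T(3)=-75, T(4)=-163, T(5)=-339, T(6)=-691, T(7)=-1395, T(8)=-2803, T(9)=-5619, T(10)=-11251, T(11)=-22515, T(12)=-45043, T(13)=-90099, T(14)=-180211, T(15)=-360435, T(16)=-720883; answer -720883
Step 4: A3 = -720883; d = 20; remainder = value at the root: 8*(20)^4 + 9*(20)^3 + 3*(20)^2 - 8*(20)^1 - 9 = (1280000) + (72000) + (1200) + (-160) + (-9) = 1353031; answer 1353031

1353031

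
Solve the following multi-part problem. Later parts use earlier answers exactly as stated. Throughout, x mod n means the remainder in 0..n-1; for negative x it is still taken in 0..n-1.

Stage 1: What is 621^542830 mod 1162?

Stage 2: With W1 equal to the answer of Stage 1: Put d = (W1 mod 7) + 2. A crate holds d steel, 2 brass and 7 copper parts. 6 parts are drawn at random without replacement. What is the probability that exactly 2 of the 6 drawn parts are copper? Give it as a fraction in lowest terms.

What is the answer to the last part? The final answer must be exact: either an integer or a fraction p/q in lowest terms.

Stage 1: squarings mod 1162: 621^1=621, 621^2=1019, 621^4=695, 621^8=795, 621^16=1059, 621^32=151, 621^64=723, 621^128=991, 621^256=191, 621^512=459, 621^1024=359, 621^2048=1061, 621^4096=905, 621^8192=977, 621^16384=527, 621^32768=11, 621^65536=121, 621^131072=697, 621^262144=93, 621^524288=515; 621^542830 = 621^2 * 621^4 * 621^8 * 621^32 * 621^64 * 621^2048 * 621^16384 * 621^524288 = 93 (mod 1162); answer 93
Stage 2: W1 = 93; d = 4; total draws C(13,6) = 1716; favorable C(7,2)*C(6,4) = 315; P = 105/572; answer 105/572

105/572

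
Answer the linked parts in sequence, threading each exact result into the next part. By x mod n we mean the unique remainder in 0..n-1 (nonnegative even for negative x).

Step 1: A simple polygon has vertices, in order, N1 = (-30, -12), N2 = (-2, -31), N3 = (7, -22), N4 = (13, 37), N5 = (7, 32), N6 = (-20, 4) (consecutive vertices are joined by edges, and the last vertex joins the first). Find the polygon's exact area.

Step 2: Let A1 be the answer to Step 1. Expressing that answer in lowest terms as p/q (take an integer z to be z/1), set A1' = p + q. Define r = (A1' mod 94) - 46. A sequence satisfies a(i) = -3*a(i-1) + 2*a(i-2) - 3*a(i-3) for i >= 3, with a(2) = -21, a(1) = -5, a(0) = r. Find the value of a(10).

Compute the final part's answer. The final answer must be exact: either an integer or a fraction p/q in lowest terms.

283362

Step 1: cross terms: (-30*-31 - -2*-12)=906, (-2*-22 - 7*-31)=261, (7*37 - 13*-22)=545, (13*32 - 7*37)=157, (7*4 - -20*32)=668, (-20*-12 - -30*4)=360; twice the area = |2897| = 2897; area = 2897/2; answer 2897/2
Step 2: A1 = 2897/2; threaded value p + q = 2899; r = 33; a(3) = -3*(-21) + 2*(-5) - 3*(33) = -46; iterating: a(3)=-46, a(4)=111, a(5)=-362, a(6)=1446, a(7)=-5395, a(8)=20163, a(9)=-75617, a(10)=283362; answer 283362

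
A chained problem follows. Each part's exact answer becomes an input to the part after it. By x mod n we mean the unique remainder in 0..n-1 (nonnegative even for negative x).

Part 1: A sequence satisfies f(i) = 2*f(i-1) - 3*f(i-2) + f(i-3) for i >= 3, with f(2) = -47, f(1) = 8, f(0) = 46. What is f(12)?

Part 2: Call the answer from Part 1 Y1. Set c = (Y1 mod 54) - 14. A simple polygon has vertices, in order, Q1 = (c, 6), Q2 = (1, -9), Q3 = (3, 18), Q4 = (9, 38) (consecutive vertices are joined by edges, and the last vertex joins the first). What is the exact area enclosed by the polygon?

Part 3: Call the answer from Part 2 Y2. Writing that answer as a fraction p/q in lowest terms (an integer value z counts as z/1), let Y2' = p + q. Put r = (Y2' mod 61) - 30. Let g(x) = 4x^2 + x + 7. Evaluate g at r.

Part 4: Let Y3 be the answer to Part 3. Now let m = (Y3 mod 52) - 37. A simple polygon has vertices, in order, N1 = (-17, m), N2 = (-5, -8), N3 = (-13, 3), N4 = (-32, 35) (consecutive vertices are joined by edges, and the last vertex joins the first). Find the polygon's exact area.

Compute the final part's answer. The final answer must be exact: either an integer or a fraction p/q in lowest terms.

491

Part 1: f(3) = 2*(-47) - 3*(8) + 1*(46) = -72; iterating: f(3)=-72, f(4)=5, f(5)=179, f(6)=271, f(7)=10, f(8)=-614, f(9)=-987, f(10)=-122, f(11)=2103, f(12)=3585; answer 3585
Part 2: Y1 = 3585; c = 7; cross terms: (7*-9 - 1*6)=-69, (1*18 - 3*-9)=45, (3*38 - 9*18)=-48, (9*6 - 7*38)=-212; twice the area = |-284| = 284; area = 142; answer 142
Part 3: Y2 = 142; threaded value p + q = 143; r = -9; 4*(-9)^2 + 1*(-9)^1 + 7 = (324) + (-9) + (7) = 322; answer 322
Part 4: Y3 = 322; m = -27; cross terms: (-17*-8 - -5*-27)=1, (-5*3 - -13*-8)=-119, (-13*35 - -32*3)=-359, (-32*-27 - -17*35)=1459; twice the area = |982| = 982; area = 491; answer 491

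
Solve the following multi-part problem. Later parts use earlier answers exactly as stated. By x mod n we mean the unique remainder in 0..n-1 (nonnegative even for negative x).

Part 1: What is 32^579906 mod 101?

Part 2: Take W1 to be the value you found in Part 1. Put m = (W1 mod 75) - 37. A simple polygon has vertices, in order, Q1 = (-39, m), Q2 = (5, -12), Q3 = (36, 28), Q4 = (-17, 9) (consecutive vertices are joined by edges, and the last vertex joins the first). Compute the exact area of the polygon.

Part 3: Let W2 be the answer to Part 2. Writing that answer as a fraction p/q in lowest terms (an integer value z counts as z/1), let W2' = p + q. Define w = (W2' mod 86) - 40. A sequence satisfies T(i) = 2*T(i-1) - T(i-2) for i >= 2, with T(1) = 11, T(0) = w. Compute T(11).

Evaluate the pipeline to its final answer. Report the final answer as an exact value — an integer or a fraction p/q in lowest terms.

Part 1: squarings mod 101: 32^1=32, 32^2=14, 32^4=95, 32^8=36, 32^16=84, 32^32=87, 32^64=95, 32^128=36, 32^256=84, 32^512=87, 32^1024=95, 32^2048=36, 32^4096=84, 32^8192=87, 32^16384=95, 32^32768=36, 32^65536=84, 32^131072=87, 32^262144=95, 32^524288=36; 32^579906 = 32^2 * 32^64 * 32^256 * 32^2048 * 32^4096 * 32^16384 * 32^32768 * 32^524288 = 17 (mod 101); answer 17
Part 2: W1 = 17; m = -20; cross terms: (-39*-12 - 5*-20)=568, (5*28 - 36*-12)=572, (36*9 - -17*28)=800, (-17*-20 - -39*9)=691; twice the area = |2631| = 2631; area = 2631/2; answer 2631/2
Part 3: W2 = 2631/2; threaded value p + q = 2633; w = 13; T(2) = 2*(11) - 1*(13) = 9; iterating: T(2)=9, T(3)=7, T(4)=5, T(5)=3, T(6)=1, T(7)=-1, T(8)=-3, T(9)=-5, T(10)=-7, T(11)=-9; answer -9

-9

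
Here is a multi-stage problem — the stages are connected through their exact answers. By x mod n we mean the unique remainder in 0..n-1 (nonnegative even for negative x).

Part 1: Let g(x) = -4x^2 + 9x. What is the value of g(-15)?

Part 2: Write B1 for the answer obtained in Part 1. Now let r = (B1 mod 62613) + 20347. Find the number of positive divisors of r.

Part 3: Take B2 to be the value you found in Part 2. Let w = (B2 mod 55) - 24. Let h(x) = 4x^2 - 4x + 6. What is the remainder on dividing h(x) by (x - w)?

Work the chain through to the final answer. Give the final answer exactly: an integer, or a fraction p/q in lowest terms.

630

Part 1: -4*(-15)^2 + 9*(-15)^1 = (-900) + (-135) = -1035; answer -1035
Part 2: B1 = -1035; r = 81925; 81925 = 5^2 * 29 * 113; number of divisors = (2+1) * (1+1) * (1+1) = 12; answer 12
Part 3: B2 = 12; w = -12; remainder = value at the root: 4*(-12)^2 - 4*(-12)^1 + 6 = (576) + (48) + (6) = 630; answer 630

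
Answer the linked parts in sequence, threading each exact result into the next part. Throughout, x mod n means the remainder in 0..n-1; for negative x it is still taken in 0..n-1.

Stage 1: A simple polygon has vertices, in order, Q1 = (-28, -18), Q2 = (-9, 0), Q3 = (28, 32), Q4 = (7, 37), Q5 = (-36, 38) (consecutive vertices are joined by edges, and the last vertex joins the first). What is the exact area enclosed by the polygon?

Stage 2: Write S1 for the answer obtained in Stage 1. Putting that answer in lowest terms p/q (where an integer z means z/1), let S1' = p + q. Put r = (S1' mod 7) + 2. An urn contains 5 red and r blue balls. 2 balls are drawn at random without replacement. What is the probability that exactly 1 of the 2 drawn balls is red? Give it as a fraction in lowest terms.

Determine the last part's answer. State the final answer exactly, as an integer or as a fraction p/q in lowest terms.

5/9

Stage 1: cross terms: (-28*0 - -9*-18)=-162, (-9*32 - 28*0)=-288, (28*37 - 7*32)=812, (7*38 - -36*37)=1598, (-36*-18 - -28*38)=1712; twice the area = |3672| = 3672; area = 1836; answer 1836
Stage 2: S1 = 1836; threaded value p + q = 1837; r = 5; total draws C(10,2) = 45; favorable C(5,1)*C(5,1) = 25; P = 5/9; answer 5/9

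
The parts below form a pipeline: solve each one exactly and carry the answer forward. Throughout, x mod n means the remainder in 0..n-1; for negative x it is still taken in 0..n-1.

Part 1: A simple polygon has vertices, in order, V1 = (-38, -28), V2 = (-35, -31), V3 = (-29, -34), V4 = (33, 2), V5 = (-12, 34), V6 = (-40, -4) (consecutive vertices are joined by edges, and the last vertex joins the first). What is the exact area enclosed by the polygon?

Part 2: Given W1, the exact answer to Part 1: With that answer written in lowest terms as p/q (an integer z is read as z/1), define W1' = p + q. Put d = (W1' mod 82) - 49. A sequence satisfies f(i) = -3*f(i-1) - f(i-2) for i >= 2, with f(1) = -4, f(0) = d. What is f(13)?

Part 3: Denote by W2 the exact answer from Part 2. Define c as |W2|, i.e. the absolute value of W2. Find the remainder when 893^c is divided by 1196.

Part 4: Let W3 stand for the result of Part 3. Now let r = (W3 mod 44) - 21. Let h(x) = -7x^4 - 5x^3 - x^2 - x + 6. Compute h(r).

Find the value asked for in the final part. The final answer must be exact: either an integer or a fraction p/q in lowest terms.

-153942

Part 1: cross terms: (-38*-31 - -35*-28)=198, (-35*-34 - -29*-31)=291, (-29*2 - 33*-34)=1064, (33*34 - -12*2)=1146, (-12*-4 - -40*34)=1408, (-40*-28 - -38*-4)=968; twice the area = |5075| = 5075; area = 5075/2; answer 5075/2
Part 2: W1 = 5075/2; threaded value p + q = 5077; d = 26; f(2) = -3*(-4) - 1*(26) = -14; iterating: f(2)=-14, f(3)=46, f(4)=-124, f(5)=326, f(6)=-854, f(7)=2236, f(8)=-5854, f(9)=15326, f(10)=-40124, f(11)=105046, f(12)=-275014, f(13)=719996; answer 719996
Part 3: W2 = 719996; c = 719996; squarings mod 1196: 893^1=893, 893^2=913, 893^4=1153, 893^8=653, 893^16=633, 893^32=29, 893^64=841, 893^128=445, 893^256=685, 893^512=393, 893^1024=165, 893^2048=913, 893^4096=1153, 893^8192=653, 893^16384=633, 893^32768=29, 893^65536=841, 893^131072=445, 893^262144=685, 893^524288=393; 893^719996 = 893^4 * 893^8 * 893^16 * 893^32 * 893^64 * 893^1024 * 893^2048 * 893^4096 * 893^8192 * 893^16384 * 893^32768 * 893^131072 * 893^524288 = 913 (mod 1196); answer 913
Part 4: W3 = 913; r = 12; -7*(12)^4 - 5*(12)^3 - 1*(12)^2 - 1*(12)^1 + 6 = (-145152) + (-8640) + (-144) + (-12) + (6) = -153942; answer -153942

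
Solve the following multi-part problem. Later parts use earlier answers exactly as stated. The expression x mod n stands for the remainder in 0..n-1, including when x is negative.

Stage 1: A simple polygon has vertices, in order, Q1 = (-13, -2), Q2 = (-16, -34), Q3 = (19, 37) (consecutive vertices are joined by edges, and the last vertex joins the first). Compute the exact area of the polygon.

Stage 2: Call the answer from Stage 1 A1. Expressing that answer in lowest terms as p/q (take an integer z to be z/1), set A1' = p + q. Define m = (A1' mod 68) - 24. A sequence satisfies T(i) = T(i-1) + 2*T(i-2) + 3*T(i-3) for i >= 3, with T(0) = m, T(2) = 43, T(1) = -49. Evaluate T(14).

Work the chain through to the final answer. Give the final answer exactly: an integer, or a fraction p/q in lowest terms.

Stage 1: cross terms: (-13*-34 - -16*-2)=410, (-16*37 - 19*-34)=54, (19*-2 - -13*37)=443; twice the area = |907| = 907; area = 907/2; answer 907/2
Stage 2: A1 = 907/2; threaded value p + q = 909; m = 1; T(3) = 1*(43) + 2*(-49) + 3*(1) = -52; iterating: T(3)=-52, T(4)=-113, T(5)=-88, T(6)=-470, T(7)=-985, T(8)=-2189, T(9)=-5569, T(10)=-12902, T(11)=-30607, T(12)=-73118, T(13)=-173038, T(14)=-411095; answer -411095

-411095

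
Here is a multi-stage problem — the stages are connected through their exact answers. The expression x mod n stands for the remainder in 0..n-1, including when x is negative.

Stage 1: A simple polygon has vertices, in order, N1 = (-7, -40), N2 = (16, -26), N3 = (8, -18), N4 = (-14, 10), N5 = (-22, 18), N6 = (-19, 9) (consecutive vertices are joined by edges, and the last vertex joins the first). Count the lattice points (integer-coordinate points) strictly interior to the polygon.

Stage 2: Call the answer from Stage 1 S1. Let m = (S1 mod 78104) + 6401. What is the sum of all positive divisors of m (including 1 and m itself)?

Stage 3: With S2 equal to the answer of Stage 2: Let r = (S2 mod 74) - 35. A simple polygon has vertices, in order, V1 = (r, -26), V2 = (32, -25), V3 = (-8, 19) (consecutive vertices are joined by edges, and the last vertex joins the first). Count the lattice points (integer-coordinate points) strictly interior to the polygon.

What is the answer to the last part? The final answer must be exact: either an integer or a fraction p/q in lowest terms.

260

Stage 1: cross terms: (-7*-26 - 16*-40)=822, (16*-18 - 8*-26)=-80, (8*10 - -14*-18)=-172, (-14*18 - -22*10)=-32, (-22*9 - -19*18)=144, (-19*-40 - -7*9)=823; twice the area = |1505| = 1505; area = 1505/2; boundary points = 1 + 8 + 2 + 8 + 3 + 1 = 23; strictly interior points = area - boundary/2 + 1 = 742; answer 742
Stage 2: S1 = 742; m = 7143; 7143 = 3 * 2381; sigma = (1 + 3) * (1 + 2381) = 4 * 2382 = 9528; answer 9528
Stage 3: S2 = 9528; r = 21; cross terms: (21*-25 - 32*-26)=307, (32*19 - -8*-25)=408, (-8*-26 - 21*19)=-191; twice the area = |524| = 524; area = 262; boundary points = 1 + 4 + 1 = 6; strictly interior points = area - boundary/2 + 1 = 260; answer 260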